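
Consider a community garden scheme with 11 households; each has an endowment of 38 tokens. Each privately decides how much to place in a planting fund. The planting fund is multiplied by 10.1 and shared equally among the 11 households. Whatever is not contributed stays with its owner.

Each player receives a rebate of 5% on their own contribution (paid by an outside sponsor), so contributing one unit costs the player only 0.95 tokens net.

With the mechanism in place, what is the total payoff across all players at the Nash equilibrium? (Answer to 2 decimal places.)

418.00 tokens

With the mechanism, a contributed unit returns (10.1/11) / 0.95 = 0.9665 per unit of net cost — still below 1 — so contributing 0 remains dominant for every player.
At the Nash equilibrium no one contributes; group total payoff = 11 × 38 = 418.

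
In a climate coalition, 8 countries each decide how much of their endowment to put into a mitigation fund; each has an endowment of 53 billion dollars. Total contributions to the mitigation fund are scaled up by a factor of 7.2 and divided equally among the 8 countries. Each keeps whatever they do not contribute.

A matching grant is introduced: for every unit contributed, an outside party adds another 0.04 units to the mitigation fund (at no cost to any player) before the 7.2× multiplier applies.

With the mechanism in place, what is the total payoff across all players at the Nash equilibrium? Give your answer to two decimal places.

424.00 billion dollars

With the mechanism, a contributed unit returns 7.2 × 1.04 / 8 = 0.9360 per unit of net cost — still below 1 — so contributing 0 remains dominant for every player.
At the Nash equilibrium no one contributes; group total payoff = 8 × 53 = 424.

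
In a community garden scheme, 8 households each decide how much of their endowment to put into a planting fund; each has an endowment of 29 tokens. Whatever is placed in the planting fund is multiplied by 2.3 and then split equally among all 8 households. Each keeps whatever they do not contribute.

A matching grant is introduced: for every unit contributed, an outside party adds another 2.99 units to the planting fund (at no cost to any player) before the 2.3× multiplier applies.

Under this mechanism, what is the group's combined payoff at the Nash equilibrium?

2129.06 tokens

With the mechanism, a contributed unit returns 2.3 × 3.99 / 8 = 1.1471 per unit of net cost to the contributor — now above 1 — so contributing fully is weakly dominant for every player.
At the Nash equilibrium everyone contributes 29. Group total payoff = 2.3 × 3.99 × 232 = 2129.06.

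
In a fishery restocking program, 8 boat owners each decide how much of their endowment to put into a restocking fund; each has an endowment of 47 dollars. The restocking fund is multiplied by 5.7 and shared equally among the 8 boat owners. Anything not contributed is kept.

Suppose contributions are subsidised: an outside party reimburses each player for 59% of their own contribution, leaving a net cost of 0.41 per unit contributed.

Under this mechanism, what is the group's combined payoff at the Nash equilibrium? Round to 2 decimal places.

2365.04 dollars

Under the mechanism each unit contributed yields (5.7/8) / 0.41 = 1.7378 back to its contributor per unit of net cost, which exceeds 1, making full contribution the dominant choice for everyone.
At the Nash equilibrium everyone contributes 47. Group total payoff = 8 × (47 × 0.59 + 5.7 × 47) = 2365.04.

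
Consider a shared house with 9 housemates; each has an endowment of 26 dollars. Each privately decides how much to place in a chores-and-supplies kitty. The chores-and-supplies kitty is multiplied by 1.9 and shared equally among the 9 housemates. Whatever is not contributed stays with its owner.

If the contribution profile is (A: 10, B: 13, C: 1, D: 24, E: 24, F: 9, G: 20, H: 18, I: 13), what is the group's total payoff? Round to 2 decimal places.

352.80 dollars

Total contributed: 10 + 13 + 1 + 24 + 24 + 9 + 20 + 18 + 13 = 132; total kept: 9 × 26 − 132 = 102.
The chores-and-supplies kitty pays out 1.9 × 132 = 250.80 in aggregate.
Group total = 102 + 250.80 = 352.80.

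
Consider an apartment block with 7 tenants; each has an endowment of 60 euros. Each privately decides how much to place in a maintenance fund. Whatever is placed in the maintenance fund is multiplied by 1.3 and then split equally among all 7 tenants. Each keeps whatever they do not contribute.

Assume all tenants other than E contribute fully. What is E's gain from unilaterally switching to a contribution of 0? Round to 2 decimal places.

Switching from a contribution of 60 to 0 lets E keep an extra 60 euros, but lowers the maintenance fund by 60, which costs E their own share of that drop: 1.3/7 × 60 = 11.14.
Net gain = 60 − 11.14 = 48.86. The private return per contributed unit (0.1857) is below 1, so free-riding is indeed the best response regardless of what the others do.

48.86 euros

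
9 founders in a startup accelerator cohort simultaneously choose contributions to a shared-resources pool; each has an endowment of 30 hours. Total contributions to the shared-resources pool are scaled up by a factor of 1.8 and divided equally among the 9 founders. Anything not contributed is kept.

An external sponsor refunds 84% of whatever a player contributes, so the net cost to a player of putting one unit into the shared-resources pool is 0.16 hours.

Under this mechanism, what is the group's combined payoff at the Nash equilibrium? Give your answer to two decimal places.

712.80 hours

Under the mechanism each unit contributed yields (1.8/9) / 0.16 = 1.2500 back to its contributor per unit of net cost, which exceeds 1, making full contribution the dominant choice for everyone.
At the Nash equilibrium everyone contributes 30. Group total payoff = 9 × (30 × 0.84 + 1.8 × 30) = 712.80.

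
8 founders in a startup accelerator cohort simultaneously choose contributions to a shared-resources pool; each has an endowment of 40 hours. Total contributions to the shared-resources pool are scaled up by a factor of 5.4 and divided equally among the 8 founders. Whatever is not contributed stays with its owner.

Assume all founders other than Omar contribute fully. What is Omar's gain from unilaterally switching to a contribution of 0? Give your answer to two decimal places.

Switching from a contribution of 40 to 0 lets Omar keep an extra 40 hours, but lowers the shared-resources pool by 40, which costs Omar their own share of that drop: 5.4/8 × 40 = 27.00.
Net gain = 40 − 27.00 = 13.00. The private return per contributed unit (0.6750) is below 1, so free-riding is indeed the best response regardless of what the others do.

13.00 hours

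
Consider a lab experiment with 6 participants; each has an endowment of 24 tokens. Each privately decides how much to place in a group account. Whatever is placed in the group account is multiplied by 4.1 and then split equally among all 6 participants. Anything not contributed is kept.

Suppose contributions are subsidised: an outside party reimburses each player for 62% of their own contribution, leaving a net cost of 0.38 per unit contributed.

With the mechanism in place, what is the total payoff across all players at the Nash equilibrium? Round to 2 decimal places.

679.68 tokens

The effective private return per unit is now (4.1/6) / 0.38 = 1.7982 > 1, so every player's dominant strategy flips to full contribution.
At the Nash equilibrium everyone contributes 24. Group total payoff = 6 × (24 × 0.62 + 4.1 × 24) = 679.68.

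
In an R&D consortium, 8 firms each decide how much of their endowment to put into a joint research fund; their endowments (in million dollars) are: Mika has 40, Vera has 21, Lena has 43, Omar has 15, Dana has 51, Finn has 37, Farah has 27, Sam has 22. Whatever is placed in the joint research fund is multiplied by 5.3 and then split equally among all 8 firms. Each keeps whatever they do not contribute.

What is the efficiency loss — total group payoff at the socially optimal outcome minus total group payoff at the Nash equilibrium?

1100.80 million dollars

The private return per contributed unit is 5.3/8 = 0.6625 < 1 for every player regardless of endowment, so the Nash equilibrium is zero contribution and the group total is Σ E_j = 40 + 21 + 43 + 15 + 51 + 37 + 27 + 22 = 256.
Each contributed unit returns 5.300 to the group, so the social optimum is full contribution by everyone: group total = 5.300 × 256 = 1356.80.
Efficiency loss = (5.300 − 1) × 256 = 1100.80.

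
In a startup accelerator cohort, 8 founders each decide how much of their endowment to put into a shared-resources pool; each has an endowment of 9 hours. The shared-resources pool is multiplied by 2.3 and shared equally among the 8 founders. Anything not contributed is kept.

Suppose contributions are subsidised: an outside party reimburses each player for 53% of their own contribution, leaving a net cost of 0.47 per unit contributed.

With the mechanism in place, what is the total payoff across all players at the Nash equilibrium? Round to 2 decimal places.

With the mechanism, a contributed unit returns (2.3/8) / 0.47 = 0.6117 per unit of net cost — still below 1 — so contributing 0 remains dominant for every player.
Everyone keeps their endowment and the group total is 8 × 9 = 72.

72.00 hours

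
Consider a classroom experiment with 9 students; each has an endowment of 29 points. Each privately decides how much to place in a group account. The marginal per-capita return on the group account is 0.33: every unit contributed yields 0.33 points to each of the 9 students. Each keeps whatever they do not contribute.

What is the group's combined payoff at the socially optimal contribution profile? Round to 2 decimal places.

Each contributed unit returns 2.970 to the group as a whole (0.33 to each of 9 players), which exceeds 1, so the social optimum is full contribution: group total = 2.970 × 261 = 775.17.

775.17 points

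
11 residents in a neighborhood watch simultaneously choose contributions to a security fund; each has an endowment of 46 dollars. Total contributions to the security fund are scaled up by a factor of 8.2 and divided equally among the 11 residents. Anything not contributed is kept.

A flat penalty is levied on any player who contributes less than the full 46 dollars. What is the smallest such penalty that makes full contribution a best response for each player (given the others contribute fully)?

Given the others contribute fully, the best deviation is to contribute 0 (any partial contribution still incurs the fine and gives up units whose private return 0.7455 is below 1).
Deviating from 46 to 0 saves 46 dollars but forfeits the deviator's share of the drop in the security fund: 8.2/11 × 46 = 34.29.
So the deviation gain is 46 − 34.29 = 11.71, and the fine must be at least 11.71 dollars to wipe it out.

11.71 dollars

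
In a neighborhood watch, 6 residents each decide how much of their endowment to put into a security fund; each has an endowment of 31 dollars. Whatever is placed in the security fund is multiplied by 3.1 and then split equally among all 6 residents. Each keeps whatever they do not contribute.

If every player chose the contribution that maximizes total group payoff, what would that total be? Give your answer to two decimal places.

Each contributed unit returns 3.100 to the group as a whole (0.5167 to each of 6 players), which exceeds 1, so the social optimum is full contribution: group total = 3.100 × 186 = 576.60.

576.60 dollars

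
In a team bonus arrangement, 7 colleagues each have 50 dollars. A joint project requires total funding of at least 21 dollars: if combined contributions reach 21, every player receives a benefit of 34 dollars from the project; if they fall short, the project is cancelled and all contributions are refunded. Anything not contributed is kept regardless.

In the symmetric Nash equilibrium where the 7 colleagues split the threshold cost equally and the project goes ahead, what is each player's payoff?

Equal share of the threshold: 21/7 = 3.
At this profile no one gains by cutting their contribution: any cut drops the total below 21, the project is cancelled, contributions are refunded, and the deviator ends with 50, which is less than 50 − 3 + 34 = 81. Contributing more than 3 just wastes the excess. So contributing exactly 3 is a best response.
Each player's payoff: 50 − 3 + 34 = 81.

81 dollars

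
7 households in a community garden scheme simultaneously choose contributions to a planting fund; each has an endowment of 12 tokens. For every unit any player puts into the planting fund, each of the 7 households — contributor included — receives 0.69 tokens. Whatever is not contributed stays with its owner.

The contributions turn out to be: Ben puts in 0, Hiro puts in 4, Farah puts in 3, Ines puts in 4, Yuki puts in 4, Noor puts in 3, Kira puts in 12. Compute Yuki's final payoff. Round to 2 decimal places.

28.70 tokens

Total contributed: 0 + 4 + 3 + 4 + 4 + 3 + 12 = 30.
Each receives 0.69 × 30 = 20.70 from the planting fund.
Yuki keeps 12 − 4 = 8, so Yuki's payoff is 8 + 20.70 = 28.70.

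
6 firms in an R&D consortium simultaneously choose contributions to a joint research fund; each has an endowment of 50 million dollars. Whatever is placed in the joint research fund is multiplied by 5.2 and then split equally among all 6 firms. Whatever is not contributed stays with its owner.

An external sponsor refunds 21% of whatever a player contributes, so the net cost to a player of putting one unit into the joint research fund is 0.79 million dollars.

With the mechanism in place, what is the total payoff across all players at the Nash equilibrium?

Under the mechanism each unit contributed yields (5.2/6) / 0.79 = 1.0970 back to its contributor per unit of net cost, which exceeds 1, making full contribution the dominant choice for everyone.
So the Nash equilibrium is full contribution by all 6; the group earns 6 × (50 × 0.21 + 5.2 × 50) = 1623.00.

1623.00 million dollars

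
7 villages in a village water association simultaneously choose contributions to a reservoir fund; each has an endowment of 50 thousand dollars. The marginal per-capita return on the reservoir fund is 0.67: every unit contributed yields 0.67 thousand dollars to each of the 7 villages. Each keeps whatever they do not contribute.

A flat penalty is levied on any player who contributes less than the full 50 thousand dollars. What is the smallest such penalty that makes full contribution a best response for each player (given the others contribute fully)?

16.50 thousand dollars

Given the others contribute fully, the best deviation is to contribute 0 (any partial contribution still incurs the fine and gives up units whose private return 0.67 is below 1).
Deviating from 50 to 0 saves 50 thousand dollars but forfeits the deviator's share of the drop in the reservoir fund: 0.67 × 50 = 33.50.
So the deviation gain is 50 − 33.50 = 16.50, and the fine must be at least 16.50 thousand dollars to wipe it out.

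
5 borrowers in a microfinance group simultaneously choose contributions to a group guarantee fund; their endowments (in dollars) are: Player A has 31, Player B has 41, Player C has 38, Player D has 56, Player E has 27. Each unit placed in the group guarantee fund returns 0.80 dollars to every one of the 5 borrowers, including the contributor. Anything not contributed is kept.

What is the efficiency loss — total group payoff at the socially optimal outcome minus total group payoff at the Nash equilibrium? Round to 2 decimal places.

579.00 dollars

The private return per contributed unit is 0.80 < 1 for everyone, so the Nash equilibrium is zero contribution and the group total is Σ E_j = 31 + 41 + 38 + 56 + 27 = 193.
Each contributed unit returns 4.000 to the group, so the social optimum is full contribution by everyone: group total = 4.000 × 193 = 772.00.
Efficiency loss = (4.000 − 1) × 193 = 579.00.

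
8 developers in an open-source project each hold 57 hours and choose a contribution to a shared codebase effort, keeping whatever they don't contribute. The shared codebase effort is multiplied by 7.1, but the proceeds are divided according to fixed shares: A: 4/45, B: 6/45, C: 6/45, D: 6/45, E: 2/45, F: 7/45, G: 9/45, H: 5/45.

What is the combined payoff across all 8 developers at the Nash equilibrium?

1151.40 hours

Player j's private return per contributed unit is 7.1 × (j's share). Contributing is weakly dominant for j when that share is at least 1/7.1 = 0.1408, and contributing 0 is dominant otherwise.
F and G are above the threshold, contributing 57 each; the remaining 6 contribute 0. Total contributed: 114.
The shared codebase effort pays out 7.1 × 114 = 809.40 in total (split across the unequal shares, but the aggregate is all that matters for the group sum).
The 6 free-riders keep 57 each, adding 342. Group total = 342 + 809.40 = 1151.40.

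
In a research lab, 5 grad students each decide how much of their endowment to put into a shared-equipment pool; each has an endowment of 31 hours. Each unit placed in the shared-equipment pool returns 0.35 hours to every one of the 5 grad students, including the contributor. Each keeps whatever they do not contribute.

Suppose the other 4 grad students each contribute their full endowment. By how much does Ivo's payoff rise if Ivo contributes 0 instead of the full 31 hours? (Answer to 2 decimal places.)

Switching from a contribution of 31 to 0 lets Ivo keep an extra 31 hours, but lowers the shared-equipment pool by 31, which costs Ivo their own share of that drop: 0.35 × 31 = 10.85.
Net gain = 31 − 10.85 = 20.15. The private return per contributed unit (0.35) is below 1, so free-riding is indeed the best response regardless of what the others do.

20.15 hours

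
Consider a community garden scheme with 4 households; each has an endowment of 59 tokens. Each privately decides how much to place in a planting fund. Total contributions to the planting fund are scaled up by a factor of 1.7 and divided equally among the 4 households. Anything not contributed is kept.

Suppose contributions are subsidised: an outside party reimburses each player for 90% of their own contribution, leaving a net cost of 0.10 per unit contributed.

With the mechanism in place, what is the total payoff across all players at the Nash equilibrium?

613.60 tokens

The effective private return per unit is now (1.7/4) / 0.10 = 4.2500 > 1, so every player's dominant strategy flips to full contribution.
At the Nash equilibrium everyone contributes 59. Group total payoff = 4 × (59 × 0.90 + 1.7 × 59) = 613.60.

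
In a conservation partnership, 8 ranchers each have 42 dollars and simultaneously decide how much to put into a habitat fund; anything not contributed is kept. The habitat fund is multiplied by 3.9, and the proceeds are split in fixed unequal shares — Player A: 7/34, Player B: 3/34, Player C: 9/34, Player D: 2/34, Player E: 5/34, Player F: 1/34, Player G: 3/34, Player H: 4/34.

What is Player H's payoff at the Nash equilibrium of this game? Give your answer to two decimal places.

61.27 dollars

Player j's private return per contributed unit is 3.9 × (j's share). Contributing is weakly dominant for j when that share is at least 1/3.9 = 0.2564, and contributing 0 is dominant otherwise.
Player C alone (share 9/34) is above the threshold, contributing 42; the remaining 7 contribute 0. Total contributed: 42.
Player H keeps 42 and receives 3.9 × 42 × 4/34 = 19.27 from the habitat fund, for a payoff of 61.27.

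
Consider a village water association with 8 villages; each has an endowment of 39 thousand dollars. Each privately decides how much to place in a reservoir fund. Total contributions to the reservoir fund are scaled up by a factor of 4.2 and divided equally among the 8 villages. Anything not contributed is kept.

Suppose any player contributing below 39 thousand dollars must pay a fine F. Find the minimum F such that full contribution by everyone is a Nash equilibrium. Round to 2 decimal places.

Given the others contribute fully, the best deviation is to contribute 0 (any partial contribution still incurs the fine and gives up units whose private return 0.5250 is below 1).
Deviating from 39 to 0 saves 39 thousand dollars but forfeits the deviator's share of the drop in the reservoir fund: 4.2/8 × 39 = 20.47.
So the deviation gain is 39 − 20.47 = 18.53, and the fine must be at least 18.53 thousand dollars to wipe it out.

18.53 thousand dollars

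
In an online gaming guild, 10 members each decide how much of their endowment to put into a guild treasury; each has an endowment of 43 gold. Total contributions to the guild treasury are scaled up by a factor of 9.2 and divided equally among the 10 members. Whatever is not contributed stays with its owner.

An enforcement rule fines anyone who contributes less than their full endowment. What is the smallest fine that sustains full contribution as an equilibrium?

3.44 gold

Given the others contribute fully, the best deviation is to contribute 0 (any partial contribution still incurs the fine and gives up units whose private return 0.9200 is below 1).
Deviating from 43 to 0 saves 43 gold but forfeits the deviator's share of the drop in the guild treasury: 9.2/10 × 43 = 39.56.
So the deviation gain is 43 − 39.56 = 3.44, and the fine must be at least 3.44 gold to wipe it out.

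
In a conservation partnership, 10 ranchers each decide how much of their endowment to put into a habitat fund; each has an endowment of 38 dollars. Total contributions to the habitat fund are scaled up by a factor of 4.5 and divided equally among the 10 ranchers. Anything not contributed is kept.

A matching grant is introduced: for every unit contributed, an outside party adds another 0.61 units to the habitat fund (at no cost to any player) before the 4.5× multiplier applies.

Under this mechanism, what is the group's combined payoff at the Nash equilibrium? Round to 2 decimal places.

The effective private return is 4.5 × 1.61 / 10 = 0.7245, which is still under 1, so the mechanism doesn't change anyone's dominant strategy: zero contribution.
Everyone keeps their endowment and the group total is 10 × 38 = 380.

380.00 dollars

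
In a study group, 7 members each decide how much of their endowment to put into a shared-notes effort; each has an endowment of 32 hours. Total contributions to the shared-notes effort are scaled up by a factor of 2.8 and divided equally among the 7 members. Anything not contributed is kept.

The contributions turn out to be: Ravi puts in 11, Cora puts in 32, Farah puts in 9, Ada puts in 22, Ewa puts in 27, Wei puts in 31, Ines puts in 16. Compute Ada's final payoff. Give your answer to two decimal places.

Total contributed: 11 + 32 + 9 + 22 + 27 + 31 + 16 = 148.
Each receives 2.8 × 148 / 7 = 59.20 from the shared-notes effort.
Ada keeps 32 − 22 = 10, so Ada's payoff is 10 + 59.20 = 69.20.

69.20 hours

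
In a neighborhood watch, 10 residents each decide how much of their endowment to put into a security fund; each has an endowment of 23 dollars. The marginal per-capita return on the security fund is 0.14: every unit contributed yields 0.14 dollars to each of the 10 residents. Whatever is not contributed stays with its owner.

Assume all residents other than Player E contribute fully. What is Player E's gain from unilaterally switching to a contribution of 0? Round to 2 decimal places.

19.78 dollars

Switching from a contribution of 23 to 0 lets Player E keep an extra 23 dollars, but lowers the security fund by 23, which costs Player E their own share of that drop: 0.14 × 23 = 3.22.
Net gain = 23 − 3.22 = 19.78. The private return per contributed unit (0.14) is below 1, so free-riding is indeed the best response regardless of what the others do.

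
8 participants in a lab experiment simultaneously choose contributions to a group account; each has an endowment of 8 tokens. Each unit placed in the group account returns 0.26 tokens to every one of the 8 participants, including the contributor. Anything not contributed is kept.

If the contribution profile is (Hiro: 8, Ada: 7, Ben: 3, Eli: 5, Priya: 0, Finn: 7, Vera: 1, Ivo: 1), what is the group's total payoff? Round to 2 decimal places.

98.56 tokens

Total contributed: 8 + 7 + 3 + 5 + 0 + 7 + 1 + 1 = 32; total kept: 8 × 8 − 32 = 32.
The group account pays out 0.26 × 8 × 32 = 66.56 in aggregate.
Group total = 32 + 66.56 = 98.56.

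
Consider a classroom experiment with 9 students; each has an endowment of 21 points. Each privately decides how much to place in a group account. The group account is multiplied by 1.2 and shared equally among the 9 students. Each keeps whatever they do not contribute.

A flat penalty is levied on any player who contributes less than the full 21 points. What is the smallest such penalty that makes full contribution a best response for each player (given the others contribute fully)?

Given the others contribute fully, the best deviation is to contribute 0 (any partial contribution still incurs the fine and gives up units whose private return 0.1333 is below 1).
Deviating from 21 to 0 saves 21 points but forfeits the deviator's share of the drop in the group account: 1.2/9 × 21 = 2.80.
So the deviation gain is 21 − 2.80 = 18.20, and the fine must be at least 18.20 points to wipe it out.

18.20 points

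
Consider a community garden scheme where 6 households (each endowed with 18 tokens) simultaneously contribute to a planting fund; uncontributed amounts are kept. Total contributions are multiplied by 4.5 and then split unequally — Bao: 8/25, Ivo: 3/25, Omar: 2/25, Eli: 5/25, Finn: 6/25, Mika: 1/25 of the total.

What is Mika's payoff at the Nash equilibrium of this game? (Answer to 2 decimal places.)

24.48 tokens

For player j, contributing a unit is worthwhile iff 4.5 × (j's share) ≥ 1, i.e. iff j's share is at least 0.2222.
The shares above 0.2222 belong to Bao and Finn, contributing 18 each; the remaining 4 contribute 0. Total contributed: 36.
Mika keeps 18 and receives 4.5 × 36 × 1/25 = 6.48 from the planting fund, for a payoff of 24.48.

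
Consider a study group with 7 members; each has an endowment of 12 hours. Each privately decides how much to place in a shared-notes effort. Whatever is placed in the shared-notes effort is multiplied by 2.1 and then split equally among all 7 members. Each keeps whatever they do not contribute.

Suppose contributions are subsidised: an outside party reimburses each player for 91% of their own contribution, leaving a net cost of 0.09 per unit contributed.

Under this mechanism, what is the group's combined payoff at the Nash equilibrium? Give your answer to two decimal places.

252.84 hours

With the mechanism, a contributed unit returns (2.1/7) / 0.09 = 3.3333 per unit of net cost to the contributor — now above 1 — so contributing fully is weakly dominant for every player.
So the Nash equilibrium is full contribution by all 7; the group earns 7 × (12 × 0.91 + 2.1 × 12) = 252.84.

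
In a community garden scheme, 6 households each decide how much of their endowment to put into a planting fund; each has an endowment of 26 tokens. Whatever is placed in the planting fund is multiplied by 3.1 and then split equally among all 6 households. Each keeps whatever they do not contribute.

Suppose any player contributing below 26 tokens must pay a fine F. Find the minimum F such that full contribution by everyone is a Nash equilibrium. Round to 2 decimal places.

Given the others contribute fully, the best deviation is to contribute 0 (any partial contribution still incurs the fine and gives up units whose private return 0.5167 is below 1).
Deviating from 26 to 0 saves 26 tokens but forfeits the deviator's share of the drop in the planting fund: 3.1/6 × 26 = 13.43.
So the deviation gain is 26 − 13.43 = 12.57, and the fine must be at least 12.57 tokens to wipe it out.

12.57 tokens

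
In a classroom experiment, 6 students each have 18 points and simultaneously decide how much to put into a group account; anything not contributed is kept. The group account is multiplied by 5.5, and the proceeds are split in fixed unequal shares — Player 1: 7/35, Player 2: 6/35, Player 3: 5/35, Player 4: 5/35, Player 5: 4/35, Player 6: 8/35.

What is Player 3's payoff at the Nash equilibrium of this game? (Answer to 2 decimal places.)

46.29 points

Player j's private return per contributed unit is 5.5 × (j's share). Contributing is weakly dominant for j when that share is at least 1/5.5 = 0.1818, and contributing 0 is dominant otherwise.
Player 1 and Player 6 clear that bar, contributing 18 each; the remaining 4 contribute 0. Total contributed: 36.
Player 3 keeps 18 and receives 5.5 × 36 × 5/35 = 28.29 from the group account, for a payoff of 46.29.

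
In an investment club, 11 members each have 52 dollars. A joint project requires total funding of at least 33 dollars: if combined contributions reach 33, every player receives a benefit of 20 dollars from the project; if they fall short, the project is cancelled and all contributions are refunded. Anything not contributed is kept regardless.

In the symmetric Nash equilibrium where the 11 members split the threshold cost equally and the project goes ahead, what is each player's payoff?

Equal share of the threshold: 33/11 = 3.
At this profile no one gains by cutting their contribution: any cut drops the total below 33, the project is cancelled, contributions are refunded, and the deviator ends with 52, which is less than 52 − 3 + 20 = 69. Contributing more than 3 just wastes the excess. So contributing exactly 3 is a best response.
Each player's payoff: 52 − 3 + 20 = 69.

69 dollars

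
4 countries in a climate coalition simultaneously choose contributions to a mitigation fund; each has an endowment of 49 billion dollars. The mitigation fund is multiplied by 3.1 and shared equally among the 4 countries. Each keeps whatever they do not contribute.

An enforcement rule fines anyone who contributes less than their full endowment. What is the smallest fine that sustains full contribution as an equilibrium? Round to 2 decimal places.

Given the others contribute fully, the best deviation is to contribute 0 (any partial contribution still incurs the fine and gives up units whose private return 0.7750 is below 1).
Deviating from 49 to 0 saves 49 billion dollars but forfeits the deviator's share of the drop in the mitigation fund: 3.1/4 × 49 = 37.97.
So the deviation gain is 49 − 37.97 = 11.03, and the fine must be at least 11.03 billion dollars to wipe it out.

11.03 billion dollars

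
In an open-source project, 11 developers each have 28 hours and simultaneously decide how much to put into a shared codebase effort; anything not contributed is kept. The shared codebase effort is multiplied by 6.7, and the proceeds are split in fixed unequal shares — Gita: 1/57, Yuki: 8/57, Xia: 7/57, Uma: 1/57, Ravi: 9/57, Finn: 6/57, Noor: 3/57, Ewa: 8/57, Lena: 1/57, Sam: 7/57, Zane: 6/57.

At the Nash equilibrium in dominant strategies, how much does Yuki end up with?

A player with share s gets back 6.7·s per unit contributed, so full contribution is dominant for anyone with s > 1/6.7 = 0.1493 and zero contribution is dominant for anyone below.
Ravi alone (share 9/57) is above the threshold, contributing 28; the remaining 10 contribute 0. Total contributed: 28.
Yuki keeps 28 and receives 6.7 × 28 × 8/57 = 26.33 from the shared codebase effort, for a payoff of 54.33.

54.33 hours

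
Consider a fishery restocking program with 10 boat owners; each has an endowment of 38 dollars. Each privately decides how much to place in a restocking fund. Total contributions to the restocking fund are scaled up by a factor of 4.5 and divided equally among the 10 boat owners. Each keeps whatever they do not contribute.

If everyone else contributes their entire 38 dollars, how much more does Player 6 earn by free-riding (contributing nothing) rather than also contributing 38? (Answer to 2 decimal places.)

Switching from a contribution of 38 to 0 lets Player 6 keep an extra 38 dollars, but lowers the restocking fund by 38, which costs Player 6 their own share of that drop: 4.5/10 × 38 = 17.10.
Net gain = 38 − 17.10 = 20.90. The private return per contributed unit (0.4500) is below 1, so free-riding is indeed the best response regardless of what the others do.

20.90 dollars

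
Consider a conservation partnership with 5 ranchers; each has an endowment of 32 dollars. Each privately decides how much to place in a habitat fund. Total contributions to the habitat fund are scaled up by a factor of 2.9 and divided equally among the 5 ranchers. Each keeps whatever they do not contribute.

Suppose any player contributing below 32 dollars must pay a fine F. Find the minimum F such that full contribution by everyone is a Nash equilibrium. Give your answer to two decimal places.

Given the others contribute fully, the best deviation is to contribute 0 (any partial contribution still incurs the fine and gives up units whose private return 0.5800 is below 1).
Deviating from 32 to 0 saves 32 dollars but forfeits the deviator's share of the drop in the habitat fund: 2.9/5 × 32 = 18.56.
So the deviation gain is 32 − 18.56 = 13.44, and the fine must be at least 13.44 dollars to wipe it out.

13.44 dollars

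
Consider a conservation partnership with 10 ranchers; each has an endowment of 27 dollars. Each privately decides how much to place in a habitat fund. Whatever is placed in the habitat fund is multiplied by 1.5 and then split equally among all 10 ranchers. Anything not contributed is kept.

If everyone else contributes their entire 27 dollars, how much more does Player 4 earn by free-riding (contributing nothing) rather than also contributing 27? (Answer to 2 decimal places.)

Switching from a contribution of 27 to 0 lets Player 4 keep an extra 27 dollars, but lowers the habitat fund by 27, which costs Player 4 their own share of that drop: 1.5/10 × 27 = 4.05.
Net gain = 27 − 4.05 = 22.95. The private return per contributed unit (0.1500) is below 1, so free-riding is indeed the best response regardless of what the others do.

22.95 dollars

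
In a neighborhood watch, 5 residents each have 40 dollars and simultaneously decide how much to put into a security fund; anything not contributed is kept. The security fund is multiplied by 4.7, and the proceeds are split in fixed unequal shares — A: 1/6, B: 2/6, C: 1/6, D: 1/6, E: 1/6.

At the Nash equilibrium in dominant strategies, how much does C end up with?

Player j's private return per contributed unit is 4.7 × (j's share). Contributing is weakly dominant for j when that share is at least 1/4.7 = 0.2128, and contributing 0 is dominant otherwise.
The only share above 0.2128 is B's 2/6, contributing 40; the remaining 4 contribute 0. Total contributed: 40.
C keeps 40 and receives 4.7 × 40 × 1/6 = 31.33 from the security fund, for a payoff of 71.33.

71.33 dollars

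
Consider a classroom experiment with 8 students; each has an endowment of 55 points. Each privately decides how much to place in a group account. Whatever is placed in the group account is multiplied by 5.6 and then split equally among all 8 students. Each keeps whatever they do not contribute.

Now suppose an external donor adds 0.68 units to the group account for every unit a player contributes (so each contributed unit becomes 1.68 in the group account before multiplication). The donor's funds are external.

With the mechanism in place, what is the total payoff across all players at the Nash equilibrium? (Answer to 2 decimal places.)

With the mechanism, a contributed unit returns 5.6 × 1.68 / 8 = 1.1760 per unit of net cost to the contributor — now above 1 — so contributing fully is weakly dominant for every player.
So the Nash equilibrium is full contribution by all 8; the group earns 5.6 × 1.68 × 440 = 4139.52.

4139.52 points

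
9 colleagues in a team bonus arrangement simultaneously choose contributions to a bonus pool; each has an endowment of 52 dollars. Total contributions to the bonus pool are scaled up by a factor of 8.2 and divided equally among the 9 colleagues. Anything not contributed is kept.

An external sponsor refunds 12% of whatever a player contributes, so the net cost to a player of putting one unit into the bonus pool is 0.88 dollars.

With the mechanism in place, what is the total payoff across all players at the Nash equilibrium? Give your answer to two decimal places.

3893.76 dollars

With the mechanism, a contributed unit returns (8.2/9) / 0.88 = 1.0354 per unit of net cost to the contributor — now above 1 — so contributing fully is weakly dominant for every player.
At the Nash equilibrium everyone contributes 52. Group total payoff = 9 × (52 × 0.12 + 8.2 × 52) = 3893.76.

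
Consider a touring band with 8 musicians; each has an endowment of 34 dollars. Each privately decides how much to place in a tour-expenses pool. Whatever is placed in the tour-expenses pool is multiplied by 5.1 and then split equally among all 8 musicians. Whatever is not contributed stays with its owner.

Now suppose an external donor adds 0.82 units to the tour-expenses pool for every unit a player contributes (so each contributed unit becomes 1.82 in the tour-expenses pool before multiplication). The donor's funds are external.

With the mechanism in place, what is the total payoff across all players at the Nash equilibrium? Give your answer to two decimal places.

The effective private return per unit is now 5.1 × 1.82 / 8 = 1.1603 > 1, so every player's dominant strategy flips to full contribution.
At the Nash equilibrium everyone contributes 34. Group total payoff = 5.1 × 1.82 × 272 = 2524.70.

2524.70 dollars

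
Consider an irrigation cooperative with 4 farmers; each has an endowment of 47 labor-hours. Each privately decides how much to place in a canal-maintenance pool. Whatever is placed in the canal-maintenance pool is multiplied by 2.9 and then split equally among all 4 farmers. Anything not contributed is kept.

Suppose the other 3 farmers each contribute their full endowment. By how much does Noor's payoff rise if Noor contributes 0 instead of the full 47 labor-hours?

12.93 labor-hours

Switching from a contribution of 47 to 0 lets Noor keep an extra 47 labor-hours, but lowers the canal-maintenance pool by 47, which costs Noor their own share of that drop: 2.9/4 × 47 = 34.07.
Net gain = 47 − 34.07 = 12.93. The private return per contributed unit (0.7250) is below 1, so free-riding is indeed the best response regardless of what the others do.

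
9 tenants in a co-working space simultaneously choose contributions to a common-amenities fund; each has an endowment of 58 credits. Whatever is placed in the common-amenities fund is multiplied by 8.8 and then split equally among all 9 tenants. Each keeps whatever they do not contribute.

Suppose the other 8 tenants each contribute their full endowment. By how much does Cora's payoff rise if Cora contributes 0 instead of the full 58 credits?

1.29 credits

Switching from a contribution of 58 to 0 lets Cora keep an extra 58 credits, but lowers the common-amenities fund by 58, which costs Cora their own share of that drop: 8.8/9 × 58 = 56.71.
Net gain = 58 − 56.71 = 1.29. The private return per contributed unit (0.9778) is below 1, so free-riding is indeed the best response regardless of what the others do.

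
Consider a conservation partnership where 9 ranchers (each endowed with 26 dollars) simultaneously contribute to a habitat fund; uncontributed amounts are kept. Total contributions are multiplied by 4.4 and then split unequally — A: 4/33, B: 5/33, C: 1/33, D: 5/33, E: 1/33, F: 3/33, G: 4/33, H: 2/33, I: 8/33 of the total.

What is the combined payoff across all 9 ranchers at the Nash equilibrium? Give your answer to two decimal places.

322.40 dollars

Each unit j contributes comes back to j as 4.4 × (j's share), so j prefers to contribute only if that share exceeds 1/4.4 = 0.2273; otherwise keeping the unit dominates.
The only share above 0.2273 is I's 8/33, contributing 26; the remaining 8 contribute 0. Total contributed: 26.
The habitat fund pays out 4.4 × 26 = 114.40 in total (split across the unequal shares, but the aggregate is all that matters for the group sum).
The 8 free-riders keep 26 each, adding 208. Group total = 208 + 114.40 = 322.40.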